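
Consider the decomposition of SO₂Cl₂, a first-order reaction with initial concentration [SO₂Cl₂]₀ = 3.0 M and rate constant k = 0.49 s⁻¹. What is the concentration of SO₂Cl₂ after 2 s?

1.126 M

Step 1: For a first-order reaction: [SO₂Cl₂] = [SO₂Cl₂]₀ × e^(-kt)
Step 2: [SO₂Cl₂] = 3.0 × e^(-0.49 × 2)
Step 3: [SO₂Cl₂] = 3.0 × e^(-0.98)
Step 4: [SO₂Cl₂] = 3.0 × 0.375311 = 1.126 M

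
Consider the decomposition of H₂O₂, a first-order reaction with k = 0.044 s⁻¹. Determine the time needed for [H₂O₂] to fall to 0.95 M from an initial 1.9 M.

15.75 s

Step 1: For first-order: t = ln([H₂O₂]₀/[H₂O₂])/k
Step 2: t = ln(1.9/0.95)/0.044
Step 3: t = ln(2)/0.044
Step 4: t = 0.6931/0.044 = 15.75 s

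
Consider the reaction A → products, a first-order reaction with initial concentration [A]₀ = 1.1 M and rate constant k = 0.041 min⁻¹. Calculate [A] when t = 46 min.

0.1668 M

Step 1: For a first-order reaction: [A] = [A]₀ × e^(-kt)
Step 2: [A] = 1.1 × e^(-0.041 × 46)
Step 3: [A] = 1.1 × e^(-1.886)
Step 4: [A] = 1.1 × 0.151677 = 0.1668 M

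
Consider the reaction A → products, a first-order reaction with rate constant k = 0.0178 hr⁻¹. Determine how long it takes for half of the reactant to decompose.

38.94 hr

Step 1: For a first-order reaction, t₁/₂ = ln(2)/k
Step 2: t₁/₂ = ln(2)/0.0178
Step 3: t₁/₂ = 0.6931/0.0178 = 38.94 hr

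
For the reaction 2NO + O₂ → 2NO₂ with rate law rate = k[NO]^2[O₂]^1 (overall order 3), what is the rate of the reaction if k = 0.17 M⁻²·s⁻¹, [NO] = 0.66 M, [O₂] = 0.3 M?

0.02222 M/s

Step 1: The rate law is rate = k[NO]^2[O₂]^1, overall order = 2+1 = 3
Step 2: Substitute values: rate = 0.17 × (0.66)^2 × (0.3)^1
Step 3: rate = 0.17 × 0.4356 × 0.3 = 0.0222156 M/s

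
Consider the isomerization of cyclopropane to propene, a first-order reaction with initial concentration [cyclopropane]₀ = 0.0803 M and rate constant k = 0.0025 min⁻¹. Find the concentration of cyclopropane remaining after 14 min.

0.07754 M

Step 1: For a first-order reaction: [cyclopropane] = [cyclopropane]₀ × e^(-kt)
Step 2: [cyclopropane] = 0.0803 × e^(-0.0025 × 14)
Step 3: [cyclopropane] = 0.0803 × e^(-0.035)
Step 4: [cyclopropane] = 0.0803 × 0.965605 = 0.07754 M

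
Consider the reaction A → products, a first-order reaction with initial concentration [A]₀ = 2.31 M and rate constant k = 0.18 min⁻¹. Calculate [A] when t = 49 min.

0.0003413 M

Step 1: For a first-order reaction: [A] = [A]₀ × e^(-kt)
Step 2: [A] = 2.31 × e^(-0.18 × 49)
Step 3: [A] = 2.31 × e^(-8.82)
Step 4: [A] = 2.31 × 0.000147748 = 0.0003413 M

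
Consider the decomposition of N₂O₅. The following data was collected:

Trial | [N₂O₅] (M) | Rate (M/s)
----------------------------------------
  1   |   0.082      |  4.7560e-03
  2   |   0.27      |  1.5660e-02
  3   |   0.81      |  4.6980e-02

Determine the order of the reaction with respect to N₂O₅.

first order (1)

Step 1: Compare trials to find order n where rate₂/rate₁ = ([N₂O₅]₂/[N₂O₅]₁)^n
Step 2: rate₂/rate₁ = 1.5660e-02/4.7560e-03 = 3.293
Step 3: [N₂O₅]₂/[N₂O₅]₁ = 0.27/0.082 = 3.293
Step 4: n = ln(3.293)/ln(3.293) = 1.00 ≈ 1
Step 5: The reaction is first order in N₂O₅.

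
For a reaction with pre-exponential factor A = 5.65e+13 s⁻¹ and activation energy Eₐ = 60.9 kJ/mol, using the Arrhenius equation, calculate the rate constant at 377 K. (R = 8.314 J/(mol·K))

2.06e+05 s⁻¹

Step 1: Use the Arrhenius equation: k = A × exp(-Eₐ/RT)
Step 2: Convert Eₐ to J/mol: 60.9 kJ/mol = 60900 J/mol
Step 3: Calculate the exponent: -Eₐ/(RT) = -60900/(8.314 × 377) = -19.42969
Step 4: k = 5.65e+13 × exp(-19.42969)
Step 5: k = 5.65e+13 × 3.64580e-09 = 2.0599e+05 s⁻¹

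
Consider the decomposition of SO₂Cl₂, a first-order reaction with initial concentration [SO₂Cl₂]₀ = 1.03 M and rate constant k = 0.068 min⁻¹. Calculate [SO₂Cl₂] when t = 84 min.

0.003405 M

Step 1: For a first-order reaction: [SO₂Cl₂] = [SO₂Cl₂]₀ × e^(-kt)
Step 2: [SO₂Cl₂] = 1.03 × e^(-0.068 × 84)
Step 3: [SO₂Cl₂] = 1.03 × e^(-5.712)
Step 4: [SO₂Cl₂] = 1.03 × 0.00330605 = 0.003405 M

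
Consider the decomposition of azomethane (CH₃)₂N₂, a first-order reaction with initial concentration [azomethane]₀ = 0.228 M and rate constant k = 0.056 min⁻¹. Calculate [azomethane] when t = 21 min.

0.07034 M

Step 1: For a first-order reaction: [azomethane] = [azomethane]₀ × e^(-kt)
Step 2: [azomethane] = 0.228 × e^(-0.056 × 21)
Step 3: [azomethane] = 0.228 × e^(-1.176)
Step 4: [azomethane] = 0.228 × 0.30851 = 0.07034 M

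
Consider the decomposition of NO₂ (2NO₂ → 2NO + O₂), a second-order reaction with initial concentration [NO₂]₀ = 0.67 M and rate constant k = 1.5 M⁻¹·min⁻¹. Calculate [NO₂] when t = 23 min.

0.02778 M

Step 1: For a second-order reaction: 1/[NO₂] = 1/[NO₂]₀ + kt
Step 2: 1/[NO₂] = 1/0.67 + 1.5 × 23
Step 3: 1/[NO₂] = 1.493 + 34.5 = 35.99
Step 4: [NO₂] = 1/35.99 = 0.02778 M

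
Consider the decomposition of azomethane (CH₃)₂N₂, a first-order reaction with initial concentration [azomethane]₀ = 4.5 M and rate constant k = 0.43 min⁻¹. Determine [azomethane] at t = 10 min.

0.06106 M

Step 1: For a first-order reaction: [azomethane] = [azomethane]₀ × e^(-kt)
Step 2: [azomethane] = 4.5 × e^(-0.43 × 10)
Step 3: [azomethane] = 4.5 × e^(-4.3)
Step 4: [azomethane] = 4.5 × 0.0135686 = 0.06106 M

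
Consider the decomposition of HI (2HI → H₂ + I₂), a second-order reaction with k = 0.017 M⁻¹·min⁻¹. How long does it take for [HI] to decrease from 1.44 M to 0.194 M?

262.4 min

Step 1: For second-order: t = (1/[HI] - 1/[HI]₀)/k
Step 2: t = (1/0.194 - 1/1.44)/0.017
Step 3: t = (5.155 - 0.6944)/0.017
Step 4: t = 4.46/0.017 = 262.4 min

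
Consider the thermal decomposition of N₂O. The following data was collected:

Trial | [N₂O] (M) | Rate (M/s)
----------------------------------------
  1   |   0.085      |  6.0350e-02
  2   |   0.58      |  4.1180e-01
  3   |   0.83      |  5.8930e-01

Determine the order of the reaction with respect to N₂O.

first order (1)

Step 1: Compare trials to find order n where rate₂/rate₁ = ([N₂O]₂/[N₂O]₁)^n
Step 2: rate₂/rate₁ = 4.1180e-01/6.0350e-02 = 6.824
Step 3: [N₂O]₂/[N₂O]₁ = 0.58/0.085 = 6.824
Step 4: n = ln(6.824)/ln(6.824) = 1.00 ≈ 1
Step 5: The reaction is first order in N₂O.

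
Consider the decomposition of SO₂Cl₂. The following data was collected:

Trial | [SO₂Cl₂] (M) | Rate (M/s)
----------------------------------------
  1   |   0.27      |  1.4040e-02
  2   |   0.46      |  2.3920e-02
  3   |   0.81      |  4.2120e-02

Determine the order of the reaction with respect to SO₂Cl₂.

first order (1)

Step 1: Compare trials to find order n where rate₂/rate₁ = ([SO₂Cl₂]₂/[SO₂Cl₂]₁)^n
Step 2: rate₂/rate₁ = 2.3920e-02/1.4040e-02 = 1.704
Step 3: [SO₂Cl₂]₂/[SO₂Cl₂]₁ = 0.46/0.27 = 1.704
Step 4: n = ln(1.704)/ln(1.704) = 1.00 ≈ 1
Step 5: The reaction is first order in SO₂Cl₂.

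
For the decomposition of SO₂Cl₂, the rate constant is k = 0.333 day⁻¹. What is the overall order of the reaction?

first order (1)

Step 1: The units of k for an nth-order reaction are (concentration)^(1-n)·(time)⁻¹.
Step 2: Here k has units day⁻¹, so the concentration exponent is 0.
Step 3: 1 - n = 0 ⇒ n = 1. The reaction is first order.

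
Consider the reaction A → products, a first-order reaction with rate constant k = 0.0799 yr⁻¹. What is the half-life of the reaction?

8.675 yr

Step 1: For a first-order reaction, t₁/₂ = ln(2)/k
Step 2: t₁/₂ = ln(2)/0.0799
Step 3: t₁/₂ = 0.6931/0.0799 = 8.675 yr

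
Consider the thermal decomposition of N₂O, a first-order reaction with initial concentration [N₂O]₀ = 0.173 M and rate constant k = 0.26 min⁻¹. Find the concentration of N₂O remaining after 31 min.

5.466e-05 M

Step 1: For a first-order reaction: [N₂O] = [N₂O]₀ × e^(-kt)
Step 2: [N₂O] = 0.173 × e^(-0.26 × 31)
Step 3: [N₂O] = 0.173 × e^(-8.06)
Step 4: [N₂O] = 0.173 × 0.000315927 = 5.466e-05 M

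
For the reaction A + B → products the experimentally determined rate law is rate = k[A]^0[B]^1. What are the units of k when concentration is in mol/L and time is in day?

day⁻¹

Step 1: Overall order = 0 + 1 = 1.
Step 2: rate has units mol/L·day⁻¹; [A]^0[B]^1 has units (mol/L)^1.
Step 3: k = rate/([A]^0[B]^1), so units of k = (mol/L)^(1-1)·day⁻¹ = day⁻¹.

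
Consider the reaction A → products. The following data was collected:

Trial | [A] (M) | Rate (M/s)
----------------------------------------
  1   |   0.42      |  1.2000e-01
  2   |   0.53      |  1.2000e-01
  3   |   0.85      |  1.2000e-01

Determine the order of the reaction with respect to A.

zeroth order (0)

Step 1: Compare trials - when concentration changes, rate stays constant.
Step 2: rate₂/rate₁ = 1.2000e-01/1.2000e-01 = 1
Step 3: [A]₂/[A]₁ = 0.53/0.42 = 1.262
Step 4: Since rate ratio ≈ (conc ratio)^0, the reaction is zeroth order.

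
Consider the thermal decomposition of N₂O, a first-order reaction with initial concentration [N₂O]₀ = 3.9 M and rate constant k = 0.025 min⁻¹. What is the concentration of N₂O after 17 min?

2.55 M

Step 1: For a first-order reaction: [N₂O] = [N₂O]₀ × e^(-kt)
Step 2: [N₂O] = 3.9 × e^(-0.025 × 17)
Step 3: [N₂O] = 3.9 × e^(-0.425)
Step 4: [N₂O] = 3.9 × 0.65377 = 2.55 M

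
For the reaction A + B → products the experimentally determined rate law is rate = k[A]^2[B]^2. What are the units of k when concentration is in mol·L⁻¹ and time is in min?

(mol·L⁻¹)⁻³·min⁻¹

Step 1: Overall order = 2 + 2 = 4.
Step 2: rate has units mol·L⁻¹·min⁻¹; [A]^2[B]^2 has units (mol·L⁻¹)^4.
Step 3: k = rate/([A]^2[B]^2), so units of k = (mol·L⁻¹)^(1-4)·min⁻¹ = (mol·L⁻¹)⁻³·min⁻¹.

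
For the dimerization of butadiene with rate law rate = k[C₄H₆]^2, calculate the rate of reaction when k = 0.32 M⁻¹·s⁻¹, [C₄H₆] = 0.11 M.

0.003872 M/s

Step 1: Identify the rate law: rate = k[C₄H₆]^2
Step 2: Substitute values: rate = 0.32 × (0.11)^2
Step 3: Calculate: rate = 0.32 × 0.0121 = 0.003872 M/s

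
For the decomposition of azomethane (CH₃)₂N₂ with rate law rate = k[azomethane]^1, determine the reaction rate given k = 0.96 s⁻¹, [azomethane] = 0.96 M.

0.9216 M/s

Step 1: Identify the rate law: rate = k[azomethane]^1
Step 2: Substitute values: rate = 0.96 × (0.96)^1
Step 3: Calculate: rate = 0.96 × 0.96 = 0.9216 M/s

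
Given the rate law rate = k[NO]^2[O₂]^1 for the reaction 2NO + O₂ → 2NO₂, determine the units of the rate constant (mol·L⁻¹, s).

(mol·L⁻¹)⁻²·s⁻¹

Step 1: Overall order = 2 + 1 = 3.
Step 2: rate has units mol·L⁻¹·s⁻¹; [NO]^2[O₂]^1 has units (mol·L⁻¹)^3.
Step 3: k = rate/([NO]^2[O₂]^1), so units of k = (mol·L⁻¹)^(1-3)·s⁻¹ = (mol·L⁻¹)⁻²·s⁻¹.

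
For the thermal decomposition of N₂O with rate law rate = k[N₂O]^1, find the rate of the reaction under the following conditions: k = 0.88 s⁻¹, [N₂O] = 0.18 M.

0.1584 M/s

Step 1: Identify the rate law: rate = k[N₂O]^1
Step 2: Substitute values: rate = 0.88 × (0.18)^1
Step 3: Calculate: rate = 0.88 × 0.18 = 0.1584 M/s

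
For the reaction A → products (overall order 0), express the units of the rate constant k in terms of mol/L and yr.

mol/L·yr⁻¹

Step 1: For overall order n, rate = k × (concentration)^n.
Step 2: Rate has units mol/L·yr⁻¹; concentration term has units (mol/L)^0.
Step 3: k = rate / (concentration)^n, so units of k = (mol/L)^(1-0)·yr⁻¹ = mol/L·yr⁻¹.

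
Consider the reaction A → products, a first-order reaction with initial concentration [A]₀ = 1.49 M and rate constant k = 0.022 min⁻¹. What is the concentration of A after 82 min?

0.2453 M

Step 1: For a first-order reaction: [A] = [A]₀ × e^(-kt)
Step 2: [A] = 1.49 × e^(-0.022 × 82)
Step 3: [A] = 1.49 × e^(-1.804)
Step 4: [A] = 1.49 × 0.164639 = 0.2453 M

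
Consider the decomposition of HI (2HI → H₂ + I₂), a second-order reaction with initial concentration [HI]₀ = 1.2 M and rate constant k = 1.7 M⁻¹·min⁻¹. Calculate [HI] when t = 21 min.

0.02737 M

Step 1: For a second-order reaction: 1/[HI] = 1/[HI]₀ + kt
Step 2: 1/[HI] = 1/1.2 + 1.7 × 21
Step 3: 1/[HI] = 0.8333 + 35.7 = 36.53
Step 4: [HI] = 1/36.53 = 0.02737 M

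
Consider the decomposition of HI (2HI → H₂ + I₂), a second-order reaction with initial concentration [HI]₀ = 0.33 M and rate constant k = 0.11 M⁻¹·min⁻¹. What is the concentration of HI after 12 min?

0.2299 M

Step 1: For a second-order reaction: 1/[HI] = 1/[HI]₀ + kt
Step 2: 1/[HI] = 1/0.33 + 0.11 × 12
Step 3: 1/[HI] = 3.03 + 1.32 = 4.35
Step 4: [HI] = 1/4.35 = 0.2299 M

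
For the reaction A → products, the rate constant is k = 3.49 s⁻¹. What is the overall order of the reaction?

first order (1)

Step 1: The units of k for an nth-order reaction are (concentration)^(1-n)·(time)⁻¹.
Step 2: Here k has units s⁻¹, so the concentration exponent is 0.
Step 3: 1 - n = 0 ⇒ n = 1. The reaction is first order.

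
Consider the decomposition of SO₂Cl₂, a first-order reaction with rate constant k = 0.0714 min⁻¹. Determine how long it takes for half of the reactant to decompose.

9.708 min

Step 1: For a first-order reaction, t₁/₂ = ln(2)/k
Step 2: t₁/₂ = ln(2)/0.0714
Step 3: t₁/₂ = 0.6931/0.0714 = 9.708 min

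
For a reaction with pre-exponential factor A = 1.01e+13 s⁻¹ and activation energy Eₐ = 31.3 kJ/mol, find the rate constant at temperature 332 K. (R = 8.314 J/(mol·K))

1.20e+08 s⁻¹

Step 1: Use the Arrhenius equation: k = A × exp(-Eₐ/RT)
Step 2: Convert Eₐ to J/mol: 31.3 kJ/mol = 31300 J/mol
Step 3: Calculate the exponent: -Eₐ/(RT) = -31300/(8.314 × 332) = -11.33956
Step 4: k = 1.01e+13 × exp(-11.33956)
Step 5: k = 1.01e+13 × 1.18930e-05 = 1.2012e+08 s⁻¹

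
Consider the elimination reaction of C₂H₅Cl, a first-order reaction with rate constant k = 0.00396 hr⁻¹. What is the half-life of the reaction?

175 hr

Step 1: For a first-order reaction, t₁/₂ = ln(2)/k
Step 2: t₁/₂ = ln(2)/0.00396
Step 3: t₁/₂ = 0.6931/0.00396 = 175 hr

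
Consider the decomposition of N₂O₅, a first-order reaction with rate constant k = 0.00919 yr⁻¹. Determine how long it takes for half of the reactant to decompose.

75.42 yr

Step 1: For a first-order reaction, t₁/₂ = ln(2)/k
Step 2: t₁/₂ = ln(2)/0.00919
Step 3: t₁/₂ = 0.6931/0.00919 = 75.42 yr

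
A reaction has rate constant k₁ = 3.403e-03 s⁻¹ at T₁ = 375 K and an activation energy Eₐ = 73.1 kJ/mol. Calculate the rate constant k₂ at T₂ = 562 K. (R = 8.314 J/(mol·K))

8.318e+00 s⁻¹

Step 1: Use the two-temperature Arrhenius form: ln(k₂/k₁) = -Eₐ/R × (1/T₂ - 1/T₁)
Step 2: Convert Eₐ to J/mol: 73.1 kJ/mol = 73100 J/mol
Step 3: 1/T₂ - 1/T₁ = 1/562 - 1/375 = -8.873072e-04 K⁻¹
Step 4: ln(k₂/k₁) = -73100/8.314 × -8.873072e-04 = 7.80156
Step 5: k₂ = k₁ × exp(7.80156) = 3.403e-03 × 2.44441e+03 = 8.318e+00 s⁻¹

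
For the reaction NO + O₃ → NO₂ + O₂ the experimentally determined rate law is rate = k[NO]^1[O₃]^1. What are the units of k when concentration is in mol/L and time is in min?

(mol/L)⁻¹·min⁻¹

Step 1: Overall order = 1 + 1 = 2.
Step 2: rate has units mol/L·min⁻¹; [NO]^1[O₃]^1 has units (mol/L)^2.
Step 3: k = rate/([NO]^1[O₃]^1), so units of k = (mol/L)^(1-2)·min⁻¹ = (mol/L)⁻¹·min⁻¹.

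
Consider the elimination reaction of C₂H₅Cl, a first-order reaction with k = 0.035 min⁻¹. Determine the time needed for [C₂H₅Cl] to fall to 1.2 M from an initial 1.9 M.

13.13 min

Step 1: For first-order: t = ln([C₂H₅Cl]₀/[C₂H₅Cl])/k
Step 2: t = ln(1.9/1.2)/0.035
Step 3: t = ln(1.583)/0.035
Step 4: t = 0.4595/0.035 = 13.13 min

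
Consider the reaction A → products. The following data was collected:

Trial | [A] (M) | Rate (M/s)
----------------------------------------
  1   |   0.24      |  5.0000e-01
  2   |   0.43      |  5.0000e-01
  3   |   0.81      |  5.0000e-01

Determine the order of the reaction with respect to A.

zeroth order (0)

Step 1: Compare trials - when concentration changes, rate stays constant.
Step 2: rate₂/rate₁ = 5.0000e-01/5.0000e-01 = 1
Step 3: [A]₂/[A]₁ = 0.43/0.24 = 1.792
Step 4: Since rate ratio ≈ (conc ratio)^0, the reaction is zeroth order.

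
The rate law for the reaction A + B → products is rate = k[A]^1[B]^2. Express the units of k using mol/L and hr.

(mol/L)⁻²·hr⁻¹

Step 1: Overall order = 1 + 2 = 3.
Step 2: rate has units mol/L·hr⁻¹; [A]^1[B]^2 has units (mol/L)^3.
Step 3: k = rate/([A]^1[B]^2), so units of k = (mol/L)^(1-3)·hr⁻¹ = (mol/L)⁻²·hr⁻¹.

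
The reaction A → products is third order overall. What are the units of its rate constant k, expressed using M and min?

M⁻²·min⁻¹

Step 1: For overall order n, rate = k × (concentration)^n.
Step 2: Rate has units M·min⁻¹; concentration term has units M^3.
Step 3: k = rate / (concentration)^n, so units of k = M^(1-3)·min⁻¹ = M⁻²·min⁻¹.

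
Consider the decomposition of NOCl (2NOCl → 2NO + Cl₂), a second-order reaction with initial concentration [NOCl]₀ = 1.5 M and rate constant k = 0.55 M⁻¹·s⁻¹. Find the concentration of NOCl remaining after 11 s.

0.1489 M

Step 1: For a second-order reaction: 1/[NOCl] = 1/[NOCl]₀ + kt
Step 2: 1/[NOCl] = 1/1.5 + 0.55 × 11
Step 3: 1/[NOCl] = 0.6667 + 6.05 = 6.717
Step 4: [NOCl] = 1/6.717 = 0.1489 M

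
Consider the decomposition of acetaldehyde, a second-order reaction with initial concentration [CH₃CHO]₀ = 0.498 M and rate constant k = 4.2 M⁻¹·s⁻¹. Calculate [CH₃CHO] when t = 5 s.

0.04346 M

Step 1: For a second-order reaction: 1/[CH₃CHO] = 1/[CH₃CHO]₀ + kt
Step 2: 1/[CH₃CHO] = 1/0.498 + 4.2 × 5
Step 3: 1/[CH₃CHO] = 2.008 + 21 = 23.01
Step 4: [CH₃CHO] = 1/23.01 = 0.04346 M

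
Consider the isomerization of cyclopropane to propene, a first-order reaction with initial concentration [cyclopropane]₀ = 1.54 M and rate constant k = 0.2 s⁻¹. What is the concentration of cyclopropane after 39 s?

0.000631 M

Step 1: For a first-order reaction: [cyclopropane] = [cyclopropane]₀ × e^(-kt)
Step 2: [cyclopropane] = 1.54 × e^(-0.2 × 39)
Step 3: [cyclopropane] = 1.54 × e^(-7.8)
Step 4: [cyclopropane] = 1.54 × 0.000409735 = 0.000631 M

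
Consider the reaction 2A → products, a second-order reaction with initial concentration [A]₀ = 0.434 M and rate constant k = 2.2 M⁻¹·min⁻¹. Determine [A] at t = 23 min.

0.0189 M

Step 1: For a second-order reaction: 1/[A] = 1/[A]₀ + kt
Step 2: 1/[A] = 1/0.434 + 2.2 × 23
Step 3: 1/[A] = 2.304 + 50.6 = 52.9
Step 4: [A] = 1/52.9 = 0.0189 M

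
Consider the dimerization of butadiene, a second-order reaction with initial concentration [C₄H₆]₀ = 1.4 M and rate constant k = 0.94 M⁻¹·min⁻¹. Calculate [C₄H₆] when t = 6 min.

0.1574 M

Step 1: For a second-order reaction: 1/[C₄H₆] = 1/[C₄H₆]₀ + kt
Step 2: 1/[C₄H₆] = 1/1.4 + 0.94 × 6
Step 3: 1/[C₄H₆] = 0.7143 + 5.64 = 6.354
Step 4: [C₄H₆] = 1/6.354 = 0.1574 M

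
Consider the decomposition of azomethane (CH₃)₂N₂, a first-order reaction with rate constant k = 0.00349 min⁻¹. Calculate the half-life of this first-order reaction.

198.6 min

Step 1: For a first-order reaction, t₁/₂ = ln(2)/k
Step 2: t₁/₂ = ln(2)/0.00349
Step 3: t₁/₂ = 0.6931/0.00349 = 198.6 min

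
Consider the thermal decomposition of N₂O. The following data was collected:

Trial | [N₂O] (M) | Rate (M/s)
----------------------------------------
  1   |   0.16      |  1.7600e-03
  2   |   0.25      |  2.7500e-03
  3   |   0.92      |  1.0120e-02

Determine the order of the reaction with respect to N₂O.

first order (1)

Step 1: Compare trials to find order n where rate₂/rate₁ = ([N₂O]₂/[N₂O]₁)^n
Step 2: rate₂/rate₁ = 2.7500e-03/1.7600e-03 = 1.562
Step 3: [N₂O]₂/[N₂O]₁ = 0.25/0.16 = 1.562
Step 4: n = ln(1.562)/ln(1.562) = 1.00 ≈ 1
Step 5: The reaction is first order in N₂O.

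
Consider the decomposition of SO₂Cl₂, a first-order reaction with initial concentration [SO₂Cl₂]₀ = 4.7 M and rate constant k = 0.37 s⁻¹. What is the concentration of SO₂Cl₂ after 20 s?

0.002873 M

Step 1: For a first-order reaction: [SO₂Cl₂] = [SO₂Cl₂]₀ × e^(-kt)
Step 2: [SO₂Cl₂] = 4.7 × e^(-0.37 × 20)
Step 3: [SO₂Cl₂] = 4.7 × e^(-7.4)
Step 4: [SO₂Cl₂] = 4.7 × 0.000611253 = 0.002873 M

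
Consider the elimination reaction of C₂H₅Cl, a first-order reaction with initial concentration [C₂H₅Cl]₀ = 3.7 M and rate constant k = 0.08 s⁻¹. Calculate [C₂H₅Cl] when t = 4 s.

2.687 M

Step 1: For a first-order reaction: [C₂H₅Cl] = [C₂H₅Cl]₀ × e^(-kt)
Step 2: [C₂H₅Cl] = 3.7 × e^(-0.08 × 4)
Step 3: [C₂H₅Cl] = 3.7 × e^(-0.32)
Step 4: [C₂H₅Cl] = 3.7 × 0.726149 = 2.687 M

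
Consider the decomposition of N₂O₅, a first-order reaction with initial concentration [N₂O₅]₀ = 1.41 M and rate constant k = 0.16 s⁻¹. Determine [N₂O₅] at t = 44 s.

0.001235 M

Step 1: For a first-order reaction: [N₂O₅] = [N₂O₅]₀ × e^(-kt)
Step 2: [N₂O₅] = 1.41 × e^(-0.16 × 44)
Step 3: [N₂O₅] = 1.41 × e^(-7.04)
Step 4: [N₂O₅] = 1.41 × 0.000876127 = 0.001235 M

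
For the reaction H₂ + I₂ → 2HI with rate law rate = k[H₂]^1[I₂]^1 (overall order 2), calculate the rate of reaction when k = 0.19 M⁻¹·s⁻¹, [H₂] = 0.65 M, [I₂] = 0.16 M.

0.01976 M/s

Step 1: The rate law is rate = k[H₂]^1[I₂]^1, overall order = 1+1 = 2
Step 2: Substitute values: rate = 0.19 × (0.65)^1 × (0.16)^1
Step 3: rate = 0.19 × 0.65 × 0.16 = 0.01976 M/s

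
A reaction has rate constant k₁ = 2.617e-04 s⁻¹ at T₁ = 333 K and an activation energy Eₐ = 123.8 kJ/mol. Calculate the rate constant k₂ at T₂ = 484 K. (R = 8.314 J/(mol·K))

2.996e+02 s⁻¹

Step 1: Use the two-temperature Arrhenius form: ln(k₂/k₁) = -Eₐ/R × (1/T₂ - 1/T₁)
Step 2: Convert Eₐ to J/mol: 123.8 kJ/mol = 123800 J/mol
Step 3: 1/T₂ - 1/T₁ = 1/484 - 1/333 = -9.368873e-04 K⁻¹
Step 4: ln(k₂/k₁) = -123800/8.314 × -9.368873e-04 = 13.95076
Step 5: k₂ = k₁ × exp(13.95076) = 2.617e-04 × 1.14482e+06 = 2.996e+02 s⁻¹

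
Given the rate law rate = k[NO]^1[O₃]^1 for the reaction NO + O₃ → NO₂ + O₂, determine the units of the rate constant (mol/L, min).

(mol/L)⁻¹·min⁻¹

Step 1: Overall order = 1 + 1 = 2.
Step 2: rate has units mol/L·min⁻¹; [NO]^1[O₃]^1 has units (mol/L)^2.
Step 3: k = rate/([NO]^1[O₃]^1), so units of k = (mol/L)^(1-2)·min⁻¹ = (mol/L)⁻¹·min⁻¹.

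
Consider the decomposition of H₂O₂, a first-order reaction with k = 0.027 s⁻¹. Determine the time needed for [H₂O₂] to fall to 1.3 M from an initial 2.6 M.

25.67 s

Step 1: For first-order: t = ln([H₂O₂]₀/[H₂O₂])/k
Step 2: t = ln(2.6/1.3)/0.027
Step 3: t = ln(2)/0.027
Step 4: t = 0.6931/0.027 = 25.67 s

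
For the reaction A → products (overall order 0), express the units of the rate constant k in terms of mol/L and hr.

mol/L·hr⁻¹

Step 1: For overall order n, rate = k × (concentration)^n.
Step 2: Rate has units mol/L·hr⁻¹; concentration term has units (mol/L)^0.
Step 3: k = rate / (concentration)^n, so units of k = (mol/L)^(1-0)·hr⁻¹ = mol/L·hr⁻¹.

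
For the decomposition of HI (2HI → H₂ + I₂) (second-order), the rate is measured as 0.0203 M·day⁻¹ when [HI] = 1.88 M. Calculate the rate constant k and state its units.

0.005744 M⁻¹·day⁻¹

Step 1: rate = k[HI]^2, so k = rate / [HI]^2.
Step 2: k = 0.0203 / (1.88)^2 = 0.0203 / 3.534.
Step 3: k = 0.005744 M⁻¹·day⁻¹.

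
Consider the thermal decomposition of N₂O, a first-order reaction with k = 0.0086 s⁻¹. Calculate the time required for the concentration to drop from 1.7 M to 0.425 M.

161.2 s

Step 1: For first-order: t = ln([N₂O]₀/[N₂O])/k
Step 2: t = ln(1.7/0.425)/0.0086
Step 3: t = ln(4)/0.0086
Step 4: t = 1.386/0.0086 = 161.2 s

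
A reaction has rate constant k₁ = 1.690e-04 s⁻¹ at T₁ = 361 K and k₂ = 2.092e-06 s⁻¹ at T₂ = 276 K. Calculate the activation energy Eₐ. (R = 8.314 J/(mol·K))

42.8 kJ/mol

Step 1: Use the two-temperature Arrhenius form: ln(k₂/k₁) = -Eₐ/R × (1/T₂ - 1/T₁)
Step 2: ln(k₂/k₁) = ln(2.092e-06/1.690e-04) = ln(0.0123787) = -4.39178
Step 3: 1/T₂ - 1/T₁ = 1/276 - 1/361 = 8.531053e-04 K⁻¹
Step 4: Eₐ = -R × ln(k₂/k₁) / (1/T₂ - 1/T₁) = -8.314 × -4.39178 / 8.531053e-04
Step 5: Eₐ = 4.2800e+04 J/mol = 42.8 kJ/mol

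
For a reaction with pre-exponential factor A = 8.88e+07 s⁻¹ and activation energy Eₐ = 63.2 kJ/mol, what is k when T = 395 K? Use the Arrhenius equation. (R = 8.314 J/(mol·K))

3.90e-01 s⁻¹

Step 1: Use the Arrhenius equation: k = A × exp(-Eₐ/RT)
Step 2: Convert Eₐ to J/mol: 63.2 kJ/mol = 63200 J/mol
Step 3: Calculate the exponent: -Eₐ/(RT) = -63200/(8.314 × 395) = -19.24465
Step 4: k = 8.88e+07 × exp(-19.24465)
Step 5: k = 8.88e+07 × 4.38687e-09 = 3.8955e-01 s⁻¹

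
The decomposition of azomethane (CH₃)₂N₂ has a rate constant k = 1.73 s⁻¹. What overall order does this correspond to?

first order (1)

Step 1: The units of k for an nth-order reaction are (concentration)^(1-n)·(time)⁻¹.
Step 2: Here k has units s⁻¹, so the concentration exponent is 0.
Step 3: 1 - n = 0 ⇒ n = 1. The reaction is first order.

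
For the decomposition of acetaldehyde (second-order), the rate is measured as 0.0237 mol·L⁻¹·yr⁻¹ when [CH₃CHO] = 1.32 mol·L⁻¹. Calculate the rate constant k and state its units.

0.0136 (mol·L⁻¹)⁻¹·yr⁻¹

Step 1: rate = k[CH₃CHO]^2, so k = rate / [CH₃CHO]^2.
Step 2: k = 0.0237 / (1.32)^2 = 0.0237 / 1.742.
Step 3: k = 0.0136 (mol·L⁻¹)⁻¹·yr⁻¹.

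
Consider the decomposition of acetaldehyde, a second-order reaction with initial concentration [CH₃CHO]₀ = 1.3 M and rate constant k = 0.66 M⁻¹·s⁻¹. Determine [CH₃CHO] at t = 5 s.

0.2457 M

Step 1: For a second-order reaction: 1/[CH₃CHO] = 1/[CH₃CHO]₀ + kt
Step 2: 1/[CH₃CHO] = 1/1.3 + 0.66 × 5
Step 3: 1/[CH₃CHO] = 0.7692 + 3.3 = 4.069
Step 4: [CH₃CHO] = 1/4.069 = 0.2457 M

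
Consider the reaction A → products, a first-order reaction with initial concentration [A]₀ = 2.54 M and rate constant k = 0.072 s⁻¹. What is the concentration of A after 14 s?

0.927 M

Step 1: For a first-order reaction: [A] = [A]₀ × e^(-kt)
Step 2: [A] = 2.54 × e^(-0.072 × 14)
Step 3: [A] = 2.54 × e^(-1.008)
Step 4: [A] = 2.54 × 0.364948 = 0.927 M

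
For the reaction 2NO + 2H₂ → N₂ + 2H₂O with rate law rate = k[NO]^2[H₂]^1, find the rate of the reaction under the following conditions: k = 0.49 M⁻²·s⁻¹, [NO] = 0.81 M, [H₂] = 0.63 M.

0.2025 M/s

Step 1: The rate law is rate = k[NO]^2[H₂]^1
Step 2: Substitute: rate = 0.49 × (0.81)^2 × (0.63)^1
Step 3: rate = 0.49 × 0.6561 × 0.63 = 0.202538 M/s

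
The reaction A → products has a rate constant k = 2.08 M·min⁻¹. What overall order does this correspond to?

zeroth order (0)

Step 1: The units of k for an nth-order reaction are (concentration)^(1-n)·(time)⁻¹.
Step 2: Here k has units M·min⁻¹, so the concentration exponent is 1.
Step 3: 1 - n = 1 ⇒ n = 0. The reaction is zeroth order.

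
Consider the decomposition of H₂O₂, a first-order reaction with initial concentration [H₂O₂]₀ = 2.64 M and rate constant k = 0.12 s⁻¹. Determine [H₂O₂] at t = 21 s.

0.2124 M

Step 1: For a first-order reaction: [H₂O₂] = [H₂O₂]₀ × e^(-kt)
Step 2: [H₂O₂] = 2.64 × e^(-0.12 × 21)
Step 3: [H₂O₂] = 2.64 × e^(-2.52)
Step 4: [H₂O₂] = 2.64 × 0.0804596 = 0.2124 M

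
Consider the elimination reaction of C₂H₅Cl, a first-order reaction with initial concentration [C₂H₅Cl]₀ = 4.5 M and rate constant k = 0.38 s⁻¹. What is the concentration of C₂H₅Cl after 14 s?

0.02202 M

Step 1: For a first-order reaction: [C₂H₅Cl] = [C₂H₅Cl]₀ × e^(-kt)
Step 2: [C₂H₅Cl] = 4.5 × e^(-0.38 × 14)
Step 3: [C₂H₅Cl] = 4.5 × e^(-5.32)
Step 4: [C₂H₅Cl] = 4.5 × 0.00489275 = 0.02202 M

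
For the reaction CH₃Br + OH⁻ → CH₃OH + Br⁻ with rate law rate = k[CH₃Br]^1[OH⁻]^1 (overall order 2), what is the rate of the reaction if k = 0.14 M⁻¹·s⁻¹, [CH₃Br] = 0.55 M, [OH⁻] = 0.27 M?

0.02079 M/s

Step 1: The rate law is rate = k[CH₃Br]^1[OH⁻]^1, overall order = 1+1 = 2
Step 2: Substitute values: rate = 0.14 × (0.55)^1 × (0.27)^1
Step 3: rate = 0.14 × 0.55 × 0.27 = 0.02079 M/s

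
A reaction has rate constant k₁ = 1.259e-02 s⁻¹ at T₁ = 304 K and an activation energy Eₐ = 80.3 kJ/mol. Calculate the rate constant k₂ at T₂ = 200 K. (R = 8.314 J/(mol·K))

8.415e-10 s⁻¹

Step 1: Use the two-temperature Arrhenius form: ln(k₂/k₁) = -Eₐ/R × (1/T₂ - 1/T₁)
Step 2: Convert Eₐ to J/mol: 80.3 kJ/mol = 80300 J/mol
Step 3: 1/T₂ - 1/T₁ = 1/200 - 1/304 = 1.710526e-03 K⁻¹
Step 4: ln(k₂/k₁) = -80300/8.314 × 1.710526e-03 = -16.52096
Step 5: k₂ = k₁ × exp(-16.52096) = 1.259e-02 × 6.68403e-08 = 8.415e-10 s⁻¹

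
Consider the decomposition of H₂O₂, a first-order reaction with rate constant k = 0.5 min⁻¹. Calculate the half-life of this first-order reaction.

1.386 min

Step 1: For a first-order reaction, t₁/₂ = ln(2)/k
Step 2: t₁/₂ = ln(2)/0.5
Step 3: t₁/₂ = 0.6931/0.5 = 1.386 min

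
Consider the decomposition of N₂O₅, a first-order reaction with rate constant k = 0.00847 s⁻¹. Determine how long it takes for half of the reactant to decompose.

81.84 s

Step 1: For a first-order reaction, t₁/₂ = ln(2)/k
Step 2: t₁/₂ = ln(2)/0.00847
Step 3: t₁/₂ = 0.6931/0.00847 = 81.84 s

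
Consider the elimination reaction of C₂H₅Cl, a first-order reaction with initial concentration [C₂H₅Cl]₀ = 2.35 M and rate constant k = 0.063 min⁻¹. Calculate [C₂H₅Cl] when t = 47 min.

0.1217 M

Step 1: For a first-order reaction: [C₂H₅Cl] = [C₂H₅Cl]₀ × e^(-kt)
Step 2: [C₂H₅Cl] = 2.35 × e^(-0.063 × 47)
Step 3: [C₂H₅Cl] = 2.35 × e^(-2.961)
Step 4: [C₂H₅Cl] = 2.35 × 0.0517671 = 0.1217 M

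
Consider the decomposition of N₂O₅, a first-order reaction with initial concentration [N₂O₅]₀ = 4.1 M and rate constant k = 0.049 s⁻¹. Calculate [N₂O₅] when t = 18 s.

1.697 M

Step 1: For a first-order reaction: [N₂O₅] = [N₂O₅]₀ × e^(-kt)
Step 2: [N₂O₅] = 4.1 × e^(-0.049 × 18)
Step 3: [N₂O₅] = 4.1 × e^(-0.882)
Step 4: [N₂O₅] = 4.1 × 0.413954 = 1.697 M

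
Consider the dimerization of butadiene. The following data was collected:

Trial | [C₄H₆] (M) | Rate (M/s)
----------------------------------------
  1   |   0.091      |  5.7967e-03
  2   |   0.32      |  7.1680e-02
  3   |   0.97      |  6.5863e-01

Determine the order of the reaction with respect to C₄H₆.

second order (2)

Step 1: Compare trials to find order n where rate₂/rate₁ = ([C₄H₆]₂/[C₄H₆]₁)^n
Step 2: rate₂/rate₁ = 7.1680e-02/5.7967e-03 = 12.37
Step 3: [C₄H₆]₂/[C₄H₆]₁ = 0.32/0.091 = 3.516
Step 4: n = ln(12.37)/ln(3.516) = 2.00 ≈ 2
Step 5: The reaction is second order in C₄H₆.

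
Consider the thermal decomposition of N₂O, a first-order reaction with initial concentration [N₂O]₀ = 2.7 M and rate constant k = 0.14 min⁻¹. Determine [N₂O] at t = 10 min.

0.6658 M

Step 1: For a first-order reaction: [N₂O] = [N₂O]₀ × e^(-kt)
Step 2: [N₂O] = 2.7 × e^(-0.14 × 10)
Step 3: [N₂O] = 2.7 × e^(-1.4)
Step 4: [N₂O] = 2.7 × 0.246597 = 0.6658 M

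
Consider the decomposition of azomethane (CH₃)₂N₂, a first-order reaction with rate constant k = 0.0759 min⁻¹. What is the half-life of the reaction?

9.132 min

Step 1: For a first-order reaction, t₁/₂ = ln(2)/k
Step 2: t₁/₂ = ln(2)/0.0759
Step 3: t₁/₂ = 0.6931/0.0759 = 9.132 min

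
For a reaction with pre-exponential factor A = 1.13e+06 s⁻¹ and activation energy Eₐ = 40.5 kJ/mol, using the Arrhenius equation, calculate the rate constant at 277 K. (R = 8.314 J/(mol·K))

2.60e-02 s⁻¹

Step 1: Use the Arrhenius equation: k = A × exp(-Eₐ/RT)
Step 2: Convert Eₐ to J/mol: 40.5 kJ/mol = 40500 J/mol
Step 3: Calculate the exponent: -Eₐ/(RT) = -40500/(8.314 × 277) = -17.58593
Step 4: k = 1.13e+06 × exp(-17.58593)
Step 5: k = 1.13e+06 × 2.30424e-08 = 2.6038e-02 s⁻¹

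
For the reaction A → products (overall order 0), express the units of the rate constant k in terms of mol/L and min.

mol/L·min⁻¹

Step 1: For overall order n, rate = k × (concentration)^n.
Step 2: Rate has units mol/L·min⁻¹; concentration term has units (mol/L)^0.
Step 3: k = rate / (concentration)^n, so units of k = (mol/L)^(1-0)·min⁻¹ = mol/L·min⁻¹.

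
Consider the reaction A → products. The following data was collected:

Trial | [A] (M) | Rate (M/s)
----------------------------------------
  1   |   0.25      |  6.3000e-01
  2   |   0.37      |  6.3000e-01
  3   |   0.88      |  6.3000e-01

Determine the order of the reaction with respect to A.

zeroth order (0)

Step 1: Compare trials - when concentration changes, rate stays constant.
Step 2: rate₂/rate₁ = 6.3000e-01/6.3000e-01 = 1
Step 3: [A]₂/[A]₁ = 0.37/0.25 = 1.48
Step 4: Since rate ratio ≈ (conc ratio)^0, the reaction is zeroth order.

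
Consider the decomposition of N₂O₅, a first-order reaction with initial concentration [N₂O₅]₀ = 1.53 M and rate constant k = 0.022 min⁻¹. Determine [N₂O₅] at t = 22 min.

0.943 M

Step 1: For a first-order reaction: [N₂O₅] = [N₂O₅]₀ × e^(-kt)
Step 2: [N₂O₅] = 1.53 × e^(-0.022 × 22)
Step 3: [N₂O₅] = 1.53 × e^(-0.484)
Step 4: [N₂O₅] = 1.53 × 0.616313 = 0.943 M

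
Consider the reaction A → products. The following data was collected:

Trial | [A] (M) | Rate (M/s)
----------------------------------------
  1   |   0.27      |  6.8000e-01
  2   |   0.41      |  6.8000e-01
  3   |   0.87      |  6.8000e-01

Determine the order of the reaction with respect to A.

zeroth order (0)

Step 1: Compare trials - when concentration changes, rate stays constant.
Step 2: rate₂/rate₁ = 6.8000e-01/6.8000e-01 = 1
Step 3: [A]₂/[A]₁ = 0.41/0.27 = 1.519
Step 4: Since rate ratio ≈ (conc ratio)^0, the reaction is zeroth order.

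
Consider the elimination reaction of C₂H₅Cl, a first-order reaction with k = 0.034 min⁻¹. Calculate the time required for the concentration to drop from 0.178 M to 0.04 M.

43.91 min

Step 1: For first-order: t = ln([C₂H₅Cl]₀/[C₂H₅Cl])/k
Step 2: t = ln(0.178/0.04)/0.034
Step 3: t = ln(4.45)/0.034
Step 4: t = 1.493/0.034 = 43.91 min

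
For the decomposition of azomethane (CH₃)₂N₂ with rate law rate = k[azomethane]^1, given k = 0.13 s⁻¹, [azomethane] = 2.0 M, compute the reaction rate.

0.26 M/s

Step 1: Identify the rate law: rate = k[azomethane]^1
Step 2: Substitute values: rate = 0.13 × (2.0)^1
Step 3: Calculate: rate = 0.13 × 2 = 0.26 M/s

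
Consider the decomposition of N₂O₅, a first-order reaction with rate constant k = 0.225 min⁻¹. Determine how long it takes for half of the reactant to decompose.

3.081 min

Step 1: For a first-order reaction, t₁/₂ = ln(2)/k
Step 2: t₁/₂ = ln(2)/0.225
Step 3: t₁/₂ = 0.6931/0.225 = 3.081 min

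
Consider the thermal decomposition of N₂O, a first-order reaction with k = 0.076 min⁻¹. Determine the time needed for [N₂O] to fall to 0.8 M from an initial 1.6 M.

9.12 min

Step 1: For first-order: t = ln([N₂O]₀/[N₂O])/k
Step 2: t = ln(1.6/0.8)/0.076
Step 3: t = ln(2)/0.076
Step 4: t = 0.6931/0.076 = 9.12 min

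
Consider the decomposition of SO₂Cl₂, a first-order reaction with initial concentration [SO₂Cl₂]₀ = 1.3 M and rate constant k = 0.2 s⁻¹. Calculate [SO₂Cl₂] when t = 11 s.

0.144 M

Step 1: For a first-order reaction: [SO₂Cl₂] = [SO₂Cl₂]₀ × e^(-kt)
Step 2: [SO₂Cl₂] = 1.3 × e^(-0.2 × 11)
Step 3: [SO₂Cl₂] = 1.3 × e^(-2.2)
Step 4: [SO₂Cl₂] = 1.3 × 0.110803 = 0.144 M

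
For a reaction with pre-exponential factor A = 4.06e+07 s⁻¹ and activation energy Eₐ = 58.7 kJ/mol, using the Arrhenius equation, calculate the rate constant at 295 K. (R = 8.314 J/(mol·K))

1.64e-03 s⁻¹

Step 1: Use the Arrhenius equation: k = A × exp(-Eₐ/RT)
Step 2: Convert Eₐ to J/mol: 58.7 kJ/mol = 58700 J/mol
Step 3: Calculate the exponent: -Eₐ/(RT) = -58700/(8.314 × 295) = -23.93349
Step 4: k = 4.06e+07 × exp(-23.93349)
Step 5: k = 4.06e+07 × 4.03476e-11 = 1.6381e-03 s⁻¹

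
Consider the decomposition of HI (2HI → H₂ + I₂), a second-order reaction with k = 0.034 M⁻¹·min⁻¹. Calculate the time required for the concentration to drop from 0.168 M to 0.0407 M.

547.6 min

Step 1: For second-order: t = (1/[HI] - 1/[HI]₀)/k
Step 2: t = (1/0.0407 - 1/0.168)/0.034
Step 3: t = (24.57 - 5.952)/0.034
Step 4: t = 18.62/0.034 = 547.6 min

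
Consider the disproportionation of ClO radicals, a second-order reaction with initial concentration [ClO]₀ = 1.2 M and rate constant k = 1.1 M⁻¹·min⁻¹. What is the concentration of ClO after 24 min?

0.03672 M

Step 1: For a second-order reaction: 1/[ClO] = 1/[ClO]₀ + kt
Step 2: 1/[ClO] = 1/1.2 + 1.1 × 24
Step 3: 1/[ClO] = 0.8333 + 26.4 = 27.23
Step 4: [ClO] = 1/27.23 = 0.03672 M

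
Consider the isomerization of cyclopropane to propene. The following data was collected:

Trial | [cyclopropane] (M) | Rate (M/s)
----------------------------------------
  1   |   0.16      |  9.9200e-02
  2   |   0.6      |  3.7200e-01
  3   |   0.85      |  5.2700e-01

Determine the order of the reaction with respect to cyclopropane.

first order (1)

Step 1: Compare trials to find order n where rate₂/rate₁ = ([cyclopropane]₂/[cyclopropane]₁)^n
Step 2: rate₂/rate₁ = 3.7200e-01/9.9200e-02 = 3.75
Step 3: [cyclopropane]₂/[cyclopropane]₁ = 0.6/0.16 = 3.75
Step 4: n = ln(3.75)/ln(3.75) = 1.00 ≈ 1
Step 5: The reaction is first order in cyclopropane.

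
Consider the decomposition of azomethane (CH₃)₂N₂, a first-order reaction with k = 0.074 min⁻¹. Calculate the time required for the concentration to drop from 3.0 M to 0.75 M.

18.73 min

Step 1: For first-order: t = ln([azomethane]₀/[azomethane])/k
Step 2: t = ln(3.0/0.75)/0.074
Step 3: t = ln(4)/0.074
Step 4: t = 1.386/0.074 = 18.73 min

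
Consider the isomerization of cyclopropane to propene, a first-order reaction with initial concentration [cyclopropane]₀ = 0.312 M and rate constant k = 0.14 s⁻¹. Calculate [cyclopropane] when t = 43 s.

0.0007581 M

Step 1: For a first-order reaction: [cyclopropane] = [cyclopropane]₀ × e^(-kt)
Step 2: [cyclopropane] = 0.312 × e^(-0.14 × 43)
Step 3: [cyclopropane] = 0.312 × e^(-6.02)
Step 4: [cyclopropane] = 0.312 × 0.00242967 = 0.0007581 M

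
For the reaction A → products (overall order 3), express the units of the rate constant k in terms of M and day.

M⁻²·day⁻¹

Step 1: For overall order n, rate = k × (concentration)^n.
Step 2: Rate has units M·day⁻¹; concentration term has units M^3.
Step 3: k = rate / (concentration)^n, so units of k = M^(1-3)·day⁻¹ = M⁻²·day⁻¹.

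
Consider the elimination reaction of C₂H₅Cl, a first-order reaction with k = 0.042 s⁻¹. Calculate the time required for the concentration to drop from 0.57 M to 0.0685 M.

50.45 s

Step 1: For first-order: t = ln([C₂H₅Cl]₀/[C₂H₅Cl])/k
Step 2: t = ln(0.57/0.0685)/0.042
Step 3: t = ln(8.321)/0.042
Step 4: t = 2.119/0.042 = 50.45 s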